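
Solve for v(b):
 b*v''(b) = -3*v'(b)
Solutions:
 v(b) = C1 + C2/b^2


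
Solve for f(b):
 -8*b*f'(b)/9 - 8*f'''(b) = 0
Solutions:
 f(b) = C1 + Integral(C2*airyai(-3^(1/3)*b/3) + C3*airybi(-3^(1/3)*b/3), b)


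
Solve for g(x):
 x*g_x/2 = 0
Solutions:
 g(x) = C1


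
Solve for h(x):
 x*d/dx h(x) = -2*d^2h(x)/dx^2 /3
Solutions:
 h(x) = C1 + C2*erf(sqrt(3)*x/2)


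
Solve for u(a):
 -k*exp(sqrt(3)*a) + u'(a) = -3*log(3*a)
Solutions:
 u(a) = C1 - 3*a*log(a) + 3*a*(1 - log(3)) + sqrt(3)*k*exp(sqrt(3)*a)/3


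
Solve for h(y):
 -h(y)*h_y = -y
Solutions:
 h(y) = -sqrt(C1 + y^2)
 h(y) = sqrt(C1 + y^2)


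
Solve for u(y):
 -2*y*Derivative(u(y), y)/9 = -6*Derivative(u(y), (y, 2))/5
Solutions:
 u(y) = C1 + C2*erfi(sqrt(30)*y/18)


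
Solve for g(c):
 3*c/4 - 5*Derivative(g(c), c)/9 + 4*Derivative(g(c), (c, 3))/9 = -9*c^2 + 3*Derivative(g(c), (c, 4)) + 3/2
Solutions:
 g(c) = C1 + C2*exp(c*(32*2^(1/3)/(81*sqrt(1472385) + 98287)^(1/3) + 16 + 2^(2/3)*(81*sqrt(1472385) + 98287)^(1/3))/324)*sin(2^(1/3)*sqrt(3)*c*(-2^(1/3)*(81*sqrt(1472385) + 98287)^(1/3) + 32/(81*sqrt(1472385) + 98287)^(1/3))/324) + C3*exp(c*(32*2^(1/3)/(81*sqrt(1472385) + 98287)^(1/3) + 16 + 2^(2/3)*(81*sqrt(1472385) + 98287)^(1/3))/324)*cos(2^(1/3)*sqrt(3)*c*(-2^(1/3)*(81*sqrt(1472385) + 98287)^(1/3) + 32/(81*sqrt(1472385) + 98287)^(1/3))/324) + C4*exp(c*(-2^(2/3)*(81*sqrt(1472385) + 98287)^(1/3) - 32*2^(1/3)/(81*sqrt(1472385) + 98287)^(1/3) + 8)/162) + 27*c^3/5 + 27*c^2/40 + 1161*c/50


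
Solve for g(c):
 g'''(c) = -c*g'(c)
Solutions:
 g(c) = C1 + Integral(C2*airyai(-c) + C3*airybi(-c), c)


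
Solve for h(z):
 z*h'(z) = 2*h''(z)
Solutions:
 h(z) = C1 + C2*erfi(z/2)


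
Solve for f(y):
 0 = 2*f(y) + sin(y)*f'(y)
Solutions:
 f(y) = C1*(cos(y) + 1)/(cos(y) - 1)


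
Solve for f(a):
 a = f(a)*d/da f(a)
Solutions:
 f(a) = -sqrt(C1 + a^2)
 f(a) = sqrt(C1 + a^2)


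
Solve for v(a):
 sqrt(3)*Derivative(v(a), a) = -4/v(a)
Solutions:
 v(a) = -sqrt(C1 - 24*sqrt(3)*a)/3
 v(a) = sqrt(C1 - 24*sqrt(3)*a)/3


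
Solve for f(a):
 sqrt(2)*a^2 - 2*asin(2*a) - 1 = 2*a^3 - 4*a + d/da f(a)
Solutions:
 f(a) = C1 - a^4/2 + sqrt(2)*a^3/3 + 2*a^2 - 2*a*asin(2*a) - a - sqrt(1 - 4*a^2)


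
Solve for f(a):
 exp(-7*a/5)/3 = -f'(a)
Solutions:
 f(a) = C1 + 5*exp(-7*a/5)/21


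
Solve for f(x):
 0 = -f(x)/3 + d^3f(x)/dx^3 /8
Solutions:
 f(x) = C3*exp(2*3^(2/3)*x/3) + (C1*sin(3^(1/6)*x) + C2*cos(3^(1/6)*x))*exp(-3^(2/3)*x/3)


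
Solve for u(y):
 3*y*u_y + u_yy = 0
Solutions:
 u(y) = C1 + C2*erf(sqrt(6)*y/2)


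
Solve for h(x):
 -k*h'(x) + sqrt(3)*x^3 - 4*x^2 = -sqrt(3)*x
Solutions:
 h(x) = C1 + sqrt(3)*x^4/(4*k) - 4*x^3/(3*k) + sqrt(3)*x^2/(2*k)


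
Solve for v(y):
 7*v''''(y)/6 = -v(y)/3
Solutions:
 v(y) = (C1*sin(14^(3/4)*y/14) + C2*cos(14^(3/4)*y/14))*exp(-14^(3/4)*y/14) + (C3*sin(14^(3/4)*y/14) + C4*cos(14^(3/4)*y/14))*exp(14^(3/4)*y/14)


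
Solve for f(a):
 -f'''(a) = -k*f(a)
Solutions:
 f(a) = C1*exp(a*k^(1/3)) + C2*exp(a*k^(1/3)*(-1 + sqrt(3)*I)/2) + C3*exp(-a*k^(1/3)*(1 + sqrt(3)*I)/2)


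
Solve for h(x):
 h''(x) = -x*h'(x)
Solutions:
 h(x) = C1 + C2*erf(sqrt(2)*x/2)


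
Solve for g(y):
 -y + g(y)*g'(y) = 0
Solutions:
 g(y) = -sqrt(C1 + y^2)
 g(y) = sqrt(C1 + y^2)


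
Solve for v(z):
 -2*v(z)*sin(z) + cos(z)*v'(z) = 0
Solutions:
 v(z) = C1/cos(z)^2


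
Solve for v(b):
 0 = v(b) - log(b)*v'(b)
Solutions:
 v(b) = C1*exp(li(b))


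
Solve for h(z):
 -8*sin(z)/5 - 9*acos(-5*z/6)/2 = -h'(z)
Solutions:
 h(z) = C1 + 9*z*acos(-5*z/6)/2 + 9*sqrt(36 - 25*z^2)/10 - 8*cos(z)/5


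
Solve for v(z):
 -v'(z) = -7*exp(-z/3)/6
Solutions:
 v(z) = C1 - 7*exp(-z/3)/2


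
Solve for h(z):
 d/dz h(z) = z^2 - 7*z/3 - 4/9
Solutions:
 h(z) = C1 + z^3/3 - 7*z^2/6 - 4*z/9


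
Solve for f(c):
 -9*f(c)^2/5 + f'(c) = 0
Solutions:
 f(c) = -5/(C1 + 9*c)


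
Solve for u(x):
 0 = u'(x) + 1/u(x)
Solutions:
 u(x) = -sqrt(C1 - 2*x)
 u(x) = sqrt(C1 - 2*x)


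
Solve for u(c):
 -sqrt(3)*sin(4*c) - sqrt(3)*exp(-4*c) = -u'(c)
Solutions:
 u(c) = C1 - sqrt(3)*cos(4*c)/4 - sqrt(3)*exp(-4*c)/4


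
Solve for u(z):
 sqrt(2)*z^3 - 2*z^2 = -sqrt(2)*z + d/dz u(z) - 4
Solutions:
 u(z) = C1 + sqrt(2)*z^4/4 - 2*z^3/3 + sqrt(2)*z^2/2 + 4*z


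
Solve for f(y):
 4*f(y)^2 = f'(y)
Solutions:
 f(y) = -1/(C1 + 4*y)


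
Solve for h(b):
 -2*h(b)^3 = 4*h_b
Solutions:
 h(b) = -sqrt(-1/(C1 - b))
 h(b) = sqrt(-1/(C1 - b))


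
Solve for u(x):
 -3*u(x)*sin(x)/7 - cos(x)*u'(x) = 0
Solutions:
 u(x) = C1*cos(x)^(3/7)


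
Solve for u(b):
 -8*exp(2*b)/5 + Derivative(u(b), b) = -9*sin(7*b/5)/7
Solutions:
 u(b) = C1 + 4*exp(2*b)/5 + 45*cos(7*b/5)/49


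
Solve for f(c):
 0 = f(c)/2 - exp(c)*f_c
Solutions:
 f(c) = C1*exp(-exp(-c)/2)


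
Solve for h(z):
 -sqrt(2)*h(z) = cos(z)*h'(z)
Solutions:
 h(z) = C1*(sin(z) - 1)^(sqrt(2)/2)/(sin(z) + 1)^(sqrt(2)/2)


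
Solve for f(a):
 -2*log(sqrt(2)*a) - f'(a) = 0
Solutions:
 f(a) = C1 - 2*a*log(a) - a*log(2) + 2*a


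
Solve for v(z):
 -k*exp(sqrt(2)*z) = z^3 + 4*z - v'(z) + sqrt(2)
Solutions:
 v(z) = C1 + sqrt(2)*k*exp(sqrt(2)*z)/2 + z^4/4 + 2*z^2 + sqrt(2)*z


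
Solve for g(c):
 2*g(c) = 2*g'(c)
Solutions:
 g(c) = C1*exp(c)


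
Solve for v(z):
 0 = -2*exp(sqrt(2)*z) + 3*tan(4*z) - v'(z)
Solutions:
 v(z) = C1 - sqrt(2)*exp(sqrt(2)*z) - 3*log(cos(4*z))/4


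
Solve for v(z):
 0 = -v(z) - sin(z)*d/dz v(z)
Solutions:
 v(z) = C1*sqrt(cos(z) + 1)/sqrt(cos(z) - 1)


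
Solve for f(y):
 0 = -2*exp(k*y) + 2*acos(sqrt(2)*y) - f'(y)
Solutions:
 f(y) = C1 + 2*y*acos(sqrt(2)*y) - sqrt(2)*sqrt(1 - 2*y^2) - 2*Piecewise((exp(k*y)/k, Ne(k, 0)), (y, True))


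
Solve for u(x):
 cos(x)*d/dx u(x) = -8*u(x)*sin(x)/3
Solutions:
 u(x) = C1*cos(x)^(8/3)


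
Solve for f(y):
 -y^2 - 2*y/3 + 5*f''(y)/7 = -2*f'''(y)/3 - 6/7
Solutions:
 f(y) = C1 + C2*y + C3*exp(-15*y/14) + 7*y^4/60 - 7*y^3/25 + 23*y^2/125


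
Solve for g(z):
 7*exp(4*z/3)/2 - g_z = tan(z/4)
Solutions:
 g(z) = C1 + 21*exp(4*z/3)/8 + 4*log(cos(z/4))


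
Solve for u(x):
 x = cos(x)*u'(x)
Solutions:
 u(x) = C1 + Integral(x/cos(x), x)


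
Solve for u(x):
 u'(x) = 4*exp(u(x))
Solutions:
 u(x) = log(-1/(C1 + 4*x))


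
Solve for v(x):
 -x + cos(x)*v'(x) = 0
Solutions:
 v(x) = C1 + Integral(x/cos(x), x)


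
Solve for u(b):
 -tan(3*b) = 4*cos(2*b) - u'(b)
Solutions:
 u(b) = C1 - log(cos(3*b))/3 + 2*sin(2*b)


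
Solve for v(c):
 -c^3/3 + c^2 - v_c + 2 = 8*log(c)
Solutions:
 v(c) = C1 - c^4/12 + c^3/3 - 8*c*log(c) + 10*c


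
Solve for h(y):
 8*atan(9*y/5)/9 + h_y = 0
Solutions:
 h(y) = C1 - 8*y*atan(9*y/5)/9 + 20*log(81*y^2 + 25)/81


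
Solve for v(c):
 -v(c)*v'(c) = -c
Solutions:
 v(c) = -sqrt(C1 + c^2)
 v(c) = sqrt(C1 + c^2)


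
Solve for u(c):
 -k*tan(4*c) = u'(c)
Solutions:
 u(c) = C1 + k*log(cos(4*c))/4


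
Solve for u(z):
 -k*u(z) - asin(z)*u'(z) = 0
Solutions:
 u(z) = C1*exp(-k*Integral(1/asin(z), z))


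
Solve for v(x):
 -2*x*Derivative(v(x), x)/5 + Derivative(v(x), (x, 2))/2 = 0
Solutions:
 v(x) = C1 + C2*erfi(sqrt(10)*x/5)


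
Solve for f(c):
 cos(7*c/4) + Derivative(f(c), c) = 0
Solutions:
 f(c) = C1 - 4*sin(7*c/4)/7


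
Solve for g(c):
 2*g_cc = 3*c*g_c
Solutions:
 g(c) = C1 + C2*erfi(sqrt(3)*c/2)


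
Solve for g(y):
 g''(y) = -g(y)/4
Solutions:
 g(y) = C1*sin(y/2) + C2*cos(y/2)


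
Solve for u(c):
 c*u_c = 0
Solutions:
 u(c) = C1


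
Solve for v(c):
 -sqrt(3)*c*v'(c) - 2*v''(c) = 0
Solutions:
 v(c) = C1 + C2*erf(3^(1/4)*c/2)


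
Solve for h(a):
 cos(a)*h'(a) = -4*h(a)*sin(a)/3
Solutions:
 h(a) = C1*cos(a)^(4/3)


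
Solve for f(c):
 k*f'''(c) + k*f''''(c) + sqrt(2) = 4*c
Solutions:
 f(c) = C1 + C2*c + C3*c^2 + C4*exp(-c) + c^4/(6*k) + c^3*(-4 - sqrt(2))/(6*k)


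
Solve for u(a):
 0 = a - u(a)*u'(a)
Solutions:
 u(a) = -sqrt(C1 + a^2)
 u(a) = sqrt(C1 + a^2)


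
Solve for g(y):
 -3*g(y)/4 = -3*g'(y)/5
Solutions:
 g(y) = C1*exp(5*y/4)


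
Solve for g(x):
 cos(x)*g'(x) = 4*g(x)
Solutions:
 g(x) = C1*(sin(x)^2 + 2*sin(x) + 1)/(sin(x)^2 - 2*sin(x) + 1)


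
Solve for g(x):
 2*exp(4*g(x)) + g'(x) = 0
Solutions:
 g(x) = log(-I*(1/(C1 + 8*x))^(1/4))
 g(x) = log(I*(1/(C1 + 8*x))^(1/4))
 g(x) = log(-(1/(C1 + 8*x))^(1/4))
 g(x) = log(1/(C1 + 8*x))/4


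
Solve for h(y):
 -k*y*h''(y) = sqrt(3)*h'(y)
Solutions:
 h(y) = C1 + y^(((re(k) - sqrt(3))*re(k) + im(k)^2)/(re(k)^2 + im(k)^2))*(C2*sin(sqrt(3)*log(y)*Abs(im(k))/(re(k)^2 + im(k)^2)) + C3*cos(sqrt(3)*log(y)*im(k)/(re(k)^2 + im(k)^2)))


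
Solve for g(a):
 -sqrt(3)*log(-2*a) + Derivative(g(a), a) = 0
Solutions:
 g(a) = C1 + sqrt(3)*a*log(-a) + sqrt(3)*a*(-1 + log(2))


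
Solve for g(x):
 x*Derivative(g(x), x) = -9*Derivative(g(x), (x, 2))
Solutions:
 g(x) = C1 + C2*erf(sqrt(2)*x/6)


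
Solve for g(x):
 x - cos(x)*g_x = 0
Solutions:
 g(x) = C1 + Integral(x/cos(x), x)


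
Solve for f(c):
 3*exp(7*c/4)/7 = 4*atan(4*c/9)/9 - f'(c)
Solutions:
 f(c) = C1 + 4*c*atan(4*c/9)/9 - 12*exp(7*c/4)/49 - log(16*c^2 + 81)/2


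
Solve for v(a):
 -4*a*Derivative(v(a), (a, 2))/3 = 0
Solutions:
 v(a) = C1 + C2*a


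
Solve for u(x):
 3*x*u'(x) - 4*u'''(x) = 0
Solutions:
 u(x) = C1 + Integral(C2*airyai(6^(1/3)*x/2) + C3*airybi(6^(1/3)*x/2), x)


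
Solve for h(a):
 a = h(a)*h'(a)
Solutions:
 h(a) = -sqrt(C1 + a^2)
 h(a) = sqrt(C1 + a^2)


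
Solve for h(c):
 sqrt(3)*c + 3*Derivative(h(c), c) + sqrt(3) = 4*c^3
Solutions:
 h(c) = C1 + c^4/3 - sqrt(3)*c^2/6 - sqrt(3)*c/3


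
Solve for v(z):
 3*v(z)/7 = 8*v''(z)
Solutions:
 v(z) = C1*exp(-sqrt(42)*z/28) + C2*exp(sqrt(42)*z/28)


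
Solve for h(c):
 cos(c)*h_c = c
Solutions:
 h(c) = C1 + Integral(c/cos(c), c)


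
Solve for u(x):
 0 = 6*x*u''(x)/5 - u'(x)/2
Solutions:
 u(x) = C1 + C2*x^(17/12)


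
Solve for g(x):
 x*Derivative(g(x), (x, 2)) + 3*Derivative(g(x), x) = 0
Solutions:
 g(x) = C1 + C2/x^2


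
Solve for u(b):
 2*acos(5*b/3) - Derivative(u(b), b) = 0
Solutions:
 u(b) = C1 + 2*b*acos(5*b/3) - 2*sqrt(9 - 25*b^2)/5


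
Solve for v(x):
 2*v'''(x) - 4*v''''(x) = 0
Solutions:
 v(x) = C1 + C2*x + C3*x^2 + C4*exp(x/2)


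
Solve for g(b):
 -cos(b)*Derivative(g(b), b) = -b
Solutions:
 g(b) = C1 + Integral(b/cos(b), b)


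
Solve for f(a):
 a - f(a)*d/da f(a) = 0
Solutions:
 f(a) = -sqrt(C1 + a^2)
 f(a) = sqrt(C1 + a^2)


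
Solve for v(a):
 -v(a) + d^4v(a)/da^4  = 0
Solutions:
 v(a) = C1*exp(-a) + C2*exp(a) + C3*sin(a) + C4*cos(a)


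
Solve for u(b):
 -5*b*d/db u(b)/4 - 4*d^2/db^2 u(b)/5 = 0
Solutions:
 u(b) = C1 + C2*erf(5*sqrt(2)*b/8)


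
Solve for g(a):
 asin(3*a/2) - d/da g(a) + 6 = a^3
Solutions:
 g(a) = C1 - a^4/4 + a*asin(3*a/2) + 6*a + sqrt(4 - 9*a^2)/3


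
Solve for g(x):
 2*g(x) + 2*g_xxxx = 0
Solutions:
 g(x) = (C1*sin(sqrt(2)*x/2) + C2*cos(sqrt(2)*x/2))*exp(-sqrt(2)*x/2) + (C3*sin(sqrt(2)*x/2) + C4*cos(sqrt(2)*x/2))*exp(sqrt(2)*x/2)


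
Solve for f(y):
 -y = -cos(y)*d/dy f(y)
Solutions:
 f(y) = C1 + Integral(y/cos(y), y)


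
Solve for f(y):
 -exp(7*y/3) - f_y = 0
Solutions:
 f(y) = C1 - 3*exp(7*y/3)/7


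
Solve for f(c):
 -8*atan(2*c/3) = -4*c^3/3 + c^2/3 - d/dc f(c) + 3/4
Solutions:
 f(c) = C1 - c^4/3 + c^3/9 + 8*c*atan(2*c/3) + 3*c/4 - 6*log(4*c^2 + 9)


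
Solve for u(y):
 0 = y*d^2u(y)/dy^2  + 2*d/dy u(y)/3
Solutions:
 u(y) = C1 + C2*y^(1/3)


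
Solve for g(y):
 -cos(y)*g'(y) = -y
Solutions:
 g(y) = C1 + Integral(y/cos(y), y)


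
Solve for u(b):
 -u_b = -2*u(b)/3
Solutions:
 u(b) = C1*exp(2*b/3)


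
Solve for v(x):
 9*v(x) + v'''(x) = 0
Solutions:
 v(x) = C3*exp(-3^(2/3)*x) + (C1*sin(3*3^(1/6)*x/2) + C2*cos(3*3^(1/6)*x/2))*exp(3^(2/3)*x/2)


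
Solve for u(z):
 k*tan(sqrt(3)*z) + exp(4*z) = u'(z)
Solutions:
 u(z) = C1 - sqrt(3)*k*log(cos(sqrt(3)*z))/3 + exp(4*z)/4


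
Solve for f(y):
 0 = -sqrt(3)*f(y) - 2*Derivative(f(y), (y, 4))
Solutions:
 f(y) = (C1*sin(2^(1/4)*3^(1/8)*y/2) + C2*cos(2^(1/4)*3^(1/8)*y/2))*exp(-2^(1/4)*3^(1/8)*y/2) + (C3*sin(2^(1/4)*3^(1/8)*y/2) + C4*cos(2^(1/4)*3^(1/8)*y/2))*exp(2^(1/4)*3^(1/8)*y/2)


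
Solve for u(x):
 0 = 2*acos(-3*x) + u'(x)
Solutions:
 u(x) = C1 - 2*x*acos(-3*x) - 2*sqrt(1 - 9*x^2)/3


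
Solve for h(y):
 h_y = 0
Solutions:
 h(y) = C1


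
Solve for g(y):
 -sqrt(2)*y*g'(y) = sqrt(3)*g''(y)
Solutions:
 g(y) = C1 + C2*erf(6^(3/4)*y/6)


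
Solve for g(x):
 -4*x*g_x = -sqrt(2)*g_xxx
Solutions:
 g(x) = C1 + Integral(C2*airyai(sqrt(2)*x) + C3*airybi(sqrt(2)*x), x)


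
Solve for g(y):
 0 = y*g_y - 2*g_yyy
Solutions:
 g(y) = C1 + Integral(C2*airyai(2^(2/3)*y/2) + C3*airybi(2^(2/3)*y/2), y)


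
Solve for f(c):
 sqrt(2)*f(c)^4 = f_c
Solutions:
 f(c) = (-1/(C1 + 3*sqrt(2)*c))^(1/3)
 f(c) = (-1/(C1 + sqrt(2)*c))^(1/3)*(-3^(2/3) - 3*3^(1/6)*I)/6
 f(c) = (-1/(C1 + sqrt(2)*c))^(1/3)*(-3^(2/3) + 3*3^(1/6)*I)/6


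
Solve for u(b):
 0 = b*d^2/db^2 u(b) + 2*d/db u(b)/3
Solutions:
 u(b) = C1 + C2*b^(1/3)


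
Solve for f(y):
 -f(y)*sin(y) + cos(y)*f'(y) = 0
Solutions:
 f(y) = C1/cos(y)


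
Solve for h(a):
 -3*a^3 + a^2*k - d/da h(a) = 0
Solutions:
 h(a) = C1 - 3*a^4/4 + a^3*k/3


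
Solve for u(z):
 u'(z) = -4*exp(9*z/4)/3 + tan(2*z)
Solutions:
 u(z) = C1 - 16*exp(9*z/4)/27 - log(cos(2*z))/2


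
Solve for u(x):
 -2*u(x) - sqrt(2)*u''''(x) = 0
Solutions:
 u(x) = (C1*sin(2^(5/8)*x/2) + C2*cos(2^(5/8)*x/2))*exp(-2^(5/8)*x/2) + (C3*sin(2^(5/8)*x/2) + C4*cos(2^(5/8)*x/2))*exp(2^(5/8)*x/2)


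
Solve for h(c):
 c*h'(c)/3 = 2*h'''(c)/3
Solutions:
 h(c) = C1 + Integral(C2*airyai(2^(2/3)*c/2) + C3*airybi(2^(2/3)*c/2), c)


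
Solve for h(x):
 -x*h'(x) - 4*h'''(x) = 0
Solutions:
 h(x) = C1 + Integral(C2*airyai(-2^(1/3)*x/2) + C3*airybi(-2^(1/3)*x/2), x)


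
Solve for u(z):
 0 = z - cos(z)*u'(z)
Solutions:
 u(z) = C1 + Integral(z/cos(z), z)


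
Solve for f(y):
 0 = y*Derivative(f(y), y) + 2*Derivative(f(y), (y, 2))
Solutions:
 f(y) = C1 + C2*erf(y/2)


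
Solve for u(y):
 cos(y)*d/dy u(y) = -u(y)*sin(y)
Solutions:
 u(y) = C1*cos(y)


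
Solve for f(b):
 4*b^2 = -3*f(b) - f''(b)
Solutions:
 f(b) = C1*sin(sqrt(3)*b) + C2*cos(sqrt(3)*b) - 4*b^2/3 + 8/9


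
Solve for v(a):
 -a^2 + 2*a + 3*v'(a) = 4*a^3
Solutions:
 v(a) = C1 + a^4/3 + a^3/9 - a^2/3


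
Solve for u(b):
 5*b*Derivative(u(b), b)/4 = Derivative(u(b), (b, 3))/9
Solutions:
 u(b) = C1 + Integral(C2*airyai(90^(1/3)*b/2) + C3*airybi(90^(1/3)*b/2), b)


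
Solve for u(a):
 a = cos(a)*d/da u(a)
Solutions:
 u(a) = C1 + Integral(a/cos(a), a)


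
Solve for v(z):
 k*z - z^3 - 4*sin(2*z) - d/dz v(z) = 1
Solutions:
 v(z) = C1 + k*z^2/2 - z^4/4 - z + 2*cos(2*z)


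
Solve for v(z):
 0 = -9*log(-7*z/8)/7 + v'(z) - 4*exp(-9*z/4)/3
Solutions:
 v(z) = C1 + 9*z*log(-z)/7 + 9*z*(-3*log(2) - 1 + log(7))/7 - 16*exp(-9*z/4)/27


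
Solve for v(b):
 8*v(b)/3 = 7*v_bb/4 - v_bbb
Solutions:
 v(b) = C1*exp(b*(49/(48*sqrt(1618) + 1961)^(1/3) + 14 + (48*sqrt(1618) + 1961)^(1/3))/24)*sin(sqrt(3)*b*(-(48*sqrt(1618) + 1961)^(1/3) + 49/(48*sqrt(1618) + 1961)^(1/3))/24) + C2*exp(b*(49/(48*sqrt(1618) + 1961)^(1/3) + 14 + (48*sqrt(1618) + 1961)^(1/3))/24)*cos(sqrt(3)*b*(-(48*sqrt(1618) + 1961)^(1/3) + 49/(48*sqrt(1618) + 1961)^(1/3))/24) + C3*exp(b*(-(48*sqrt(1618) + 1961)^(1/3) - 49/(48*sqrt(1618) + 1961)^(1/3) + 7)/12)


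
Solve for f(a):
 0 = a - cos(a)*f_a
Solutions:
 f(a) = C1 + Integral(a/cos(a), a)


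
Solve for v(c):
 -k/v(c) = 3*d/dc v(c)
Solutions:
 v(c) = -sqrt(C1 - 6*c*k)/3
 v(c) = sqrt(C1 - 6*c*k)/3


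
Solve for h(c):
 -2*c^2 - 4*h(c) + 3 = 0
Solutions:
 h(c) = 3/4 - c^2/2


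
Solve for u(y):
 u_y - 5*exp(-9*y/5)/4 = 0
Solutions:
 u(y) = C1 - 25*exp(-9*y/5)/36


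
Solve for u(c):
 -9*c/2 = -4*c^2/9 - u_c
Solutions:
 u(c) = C1 - 4*c^3/27 + 9*c^2/4


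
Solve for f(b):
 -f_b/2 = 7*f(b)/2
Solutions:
 f(b) = C1*exp(-7*b)


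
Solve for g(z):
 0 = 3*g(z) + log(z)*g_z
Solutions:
 g(z) = C1*exp(-3*li(z))


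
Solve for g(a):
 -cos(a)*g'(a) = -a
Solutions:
 g(a) = C1 + Integral(a/cos(a), a)


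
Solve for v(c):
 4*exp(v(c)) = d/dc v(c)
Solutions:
 v(c) = log(-1/(C1 + 4*c))


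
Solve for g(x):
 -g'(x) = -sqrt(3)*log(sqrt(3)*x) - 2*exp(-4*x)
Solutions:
 g(x) = C1 + sqrt(3)*x*log(x) + sqrt(3)*x*(-1 + log(3)/2) - exp(-4*x)/2


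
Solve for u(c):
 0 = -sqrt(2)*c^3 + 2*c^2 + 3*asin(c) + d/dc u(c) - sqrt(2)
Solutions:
 u(c) = C1 + sqrt(2)*c^4/4 - 2*c^3/3 - 3*c*asin(c) + sqrt(2)*c - 3*sqrt(1 - c^2)


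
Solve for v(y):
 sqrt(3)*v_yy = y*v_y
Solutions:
 v(y) = C1 + C2*erfi(sqrt(2)*3^(3/4)*y/6)


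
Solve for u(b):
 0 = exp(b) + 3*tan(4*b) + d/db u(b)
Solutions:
 u(b) = C1 - exp(b) + 3*log(cos(4*b))/4


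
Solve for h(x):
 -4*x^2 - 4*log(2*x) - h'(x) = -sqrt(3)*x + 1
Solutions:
 h(x) = C1 - 4*x^3/3 + sqrt(3)*x^2/2 - 4*x*log(x) - x*log(16) + 3*x


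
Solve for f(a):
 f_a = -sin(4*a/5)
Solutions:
 f(a) = C1 + 5*cos(4*a/5)/4


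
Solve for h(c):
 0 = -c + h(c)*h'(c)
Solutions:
 h(c) = -sqrt(C1 + c^2)
 h(c) = sqrt(C1 + c^2)


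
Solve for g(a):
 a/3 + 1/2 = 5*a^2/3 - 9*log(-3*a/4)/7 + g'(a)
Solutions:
 g(a) = C1 - 5*a^3/9 + a^2/6 + 9*a*log(-a)/7 + a*(-36*log(2) - 11 + 18*log(3))/14


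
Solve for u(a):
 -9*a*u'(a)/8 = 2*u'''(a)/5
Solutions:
 u(a) = C1 + Integral(C2*airyai(-2^(2/3)*45^(1/3)*a/4) + C3*airybi(-2^(2/3)*45^(1/3)*a/4), a)


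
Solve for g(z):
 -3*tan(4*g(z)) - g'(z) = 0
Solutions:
 g(z) = -asin(C1*exp(-12*z))/4 + pi/4
 g(z) = asin(C1*exp(-12*z))/4


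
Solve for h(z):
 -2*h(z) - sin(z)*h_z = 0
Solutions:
 h(z) = C1*(cos(z) + 1)/(cos(z) - 1)


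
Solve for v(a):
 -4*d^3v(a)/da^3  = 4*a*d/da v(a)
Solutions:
 v(a) = C1 + Integral(C2*airyai(-a) + C3*airybi(-a), a)


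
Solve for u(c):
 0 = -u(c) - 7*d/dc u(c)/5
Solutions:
 u(c) = C1*exp(-5*c/7)


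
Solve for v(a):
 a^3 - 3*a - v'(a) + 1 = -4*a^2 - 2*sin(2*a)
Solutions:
 v(a) = C1 + a^4/4 + 4*a^3/3 - 3*a^2/2 + a - cos(2*a)


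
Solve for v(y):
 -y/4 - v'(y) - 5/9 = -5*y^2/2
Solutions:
 v(y) = C1 + 5*y^3/6 - y^2/8 - 5*y/9


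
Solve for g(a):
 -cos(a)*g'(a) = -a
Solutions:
 g(a) = C1 + Integral(a/cos(a), a)


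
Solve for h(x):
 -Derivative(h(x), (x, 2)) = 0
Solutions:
 h(x) = C1 + C2*x


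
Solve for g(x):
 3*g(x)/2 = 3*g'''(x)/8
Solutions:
 g(x) = C3*exp(2^(2/3)*x) + (C1*sin(2^(2/3)*sqrt(3)*x/2) + C2*cos(2^(2/3)*sqrt(3)*x/2))*exp(-2^(2/3)*x/2)


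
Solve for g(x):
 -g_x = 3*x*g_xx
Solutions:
 g(x) = C1 + C2*x^(2/3)


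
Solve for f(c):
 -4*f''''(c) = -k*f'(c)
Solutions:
 f(c) = C1 + C2*exp(2^(1/3)*c*k^(1/3)/2) + C3*exp(2^(1/3)*c*k^(1/3)*(-1 + sqrt(3)*I)/4) + C4*exp(-2^(1/3)*c*k^(1/3)*(1 + sqrt(3)*I)/4)


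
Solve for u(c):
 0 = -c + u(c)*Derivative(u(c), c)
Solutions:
 u(c) = -sqrt(C1 + c^2)
 u(c) = sqrt(C1 + c^2)


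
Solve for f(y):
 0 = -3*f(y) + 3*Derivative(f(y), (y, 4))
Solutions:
 f(y) = C1*exp(-y) + C2*exp(y) + C3*sin(y) + C4*cos(y)


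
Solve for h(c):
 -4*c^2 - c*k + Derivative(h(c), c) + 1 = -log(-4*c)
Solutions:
 h(c) = C1 + 4*c^3/3 + c^2*k/2 - c*log(-c) - 2*c*log(2)


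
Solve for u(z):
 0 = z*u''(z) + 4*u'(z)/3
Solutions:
 u(z) = C1 + C2/z^(1/3)


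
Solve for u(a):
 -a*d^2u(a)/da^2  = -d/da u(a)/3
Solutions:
 u(a) = C1 + C2*a^(4/3)


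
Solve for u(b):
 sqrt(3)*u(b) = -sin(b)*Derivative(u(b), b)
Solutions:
 u(b) = C1*(cos(b) + 1)^(sqrt(3)/2)/(cos(b) - 1)^(sqrt(3)/2)


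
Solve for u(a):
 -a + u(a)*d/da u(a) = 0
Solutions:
 u(a) = -sqrt(C1 + a^2)
 u(a) = sqrt(C1 + a^2)


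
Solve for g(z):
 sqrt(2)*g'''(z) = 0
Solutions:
 g(z) = C1 + C2*z + C3*z^2


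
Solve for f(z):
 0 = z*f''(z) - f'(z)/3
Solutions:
 f(z) = C1 + C2*z^(4/3)


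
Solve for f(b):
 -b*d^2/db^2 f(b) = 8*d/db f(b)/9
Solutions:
 f(b) = C1 + C2*b^(1/9)


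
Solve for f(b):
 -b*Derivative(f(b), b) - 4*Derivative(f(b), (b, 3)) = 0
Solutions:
 f(b) = C1 + Integral(C2*airyai(-2^(1/3)*b/2) + C3*airybi(-2^(1/3)*b/2), b)


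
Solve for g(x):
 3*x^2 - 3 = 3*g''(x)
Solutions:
 g(x) = C1 + C2*x + x^4/12 - x^2/2


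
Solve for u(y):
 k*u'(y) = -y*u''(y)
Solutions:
 u(y) = C1 + y^(1 - re(k))*(C2*sin(log(y)*Abs(im(k))) + C3*cos(log(y)*im(k)))


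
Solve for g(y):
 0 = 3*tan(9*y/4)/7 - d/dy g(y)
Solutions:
 g(y) = C1 - 4*log(cos(9*y/4))/21


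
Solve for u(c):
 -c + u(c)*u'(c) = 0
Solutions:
 u(c) = -sqrt(C1 + c^2)
 u(c) = sqrt(C1 + c^2)


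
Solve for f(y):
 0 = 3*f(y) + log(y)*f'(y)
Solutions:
 f(y) = C1*exp(-3*li(y))


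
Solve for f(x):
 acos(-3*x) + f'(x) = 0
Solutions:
 f(x) = C1 - x*acos(-3*x) - sqrt(1 - 9*x^2)/3


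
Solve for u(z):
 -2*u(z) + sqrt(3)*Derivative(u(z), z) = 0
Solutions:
 u(z) = C1*exp(2*sqrt(3)*z/3)


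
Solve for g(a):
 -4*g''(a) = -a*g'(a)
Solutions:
 g(a) = C1 + C2*erfi(sqrt(2)*a/4)


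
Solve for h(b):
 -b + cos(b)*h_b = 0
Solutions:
 h(b) = C1 + Integral(b/cos(b), b)


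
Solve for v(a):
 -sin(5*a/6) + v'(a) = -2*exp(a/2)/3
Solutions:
 v(a) = C1 - 4*exp(a/2)/3 - 6*cos(5*a/6)/5


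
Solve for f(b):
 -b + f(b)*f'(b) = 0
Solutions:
 f(b) = -sqrt(C1 + b^2)
 f(b) = sqrt(C1 + b^2)


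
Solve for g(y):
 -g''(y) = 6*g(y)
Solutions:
 g(y) = C1*sin(sqrt(6)*y) + C2*cos(sqrt(6)*y)


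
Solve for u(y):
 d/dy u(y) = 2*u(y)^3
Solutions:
 u(y) = -sqrt(2)*sqrt(-1/(C1 + 2*y))/2
 u(y) = sqrt(2)*sqrt(-1/(C1 + 2*y))/2


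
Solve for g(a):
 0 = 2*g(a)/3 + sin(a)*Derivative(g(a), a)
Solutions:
 g(a) = C1*(cos(a) + 1)^(1/3)/(cos(a) - 1)^(1/3)


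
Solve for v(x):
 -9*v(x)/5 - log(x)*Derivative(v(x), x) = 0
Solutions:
 v(x) = C1*exp(-9*li(x)/5)


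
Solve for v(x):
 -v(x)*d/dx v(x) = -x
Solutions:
 v(x) = -sqrt(C1 + x^2)
 v(x) = sqrt(C1 + x^2)


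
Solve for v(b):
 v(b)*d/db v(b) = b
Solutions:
 v(b) = -sqrt(C1 + b^2)
 v(b) = sqrt(C1 + b^2)


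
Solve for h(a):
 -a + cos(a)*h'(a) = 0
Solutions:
 h(a) = C1 + Integral(a/cos(a), a)


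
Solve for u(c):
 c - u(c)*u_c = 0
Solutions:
 u(c) = -sqrt(C1 + c^2)
 u(c) = sqrt(C1 + c^2)


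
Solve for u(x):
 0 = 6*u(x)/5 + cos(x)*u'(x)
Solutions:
 u(x) = C1*(sin(x) - 1)^(3/5)/(sin(x) + 1)^(3/5)


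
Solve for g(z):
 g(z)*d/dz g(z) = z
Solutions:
 g(z) = -sqrt(C1 + z^2)
 g(z) = sqrt(C1 + z^2)


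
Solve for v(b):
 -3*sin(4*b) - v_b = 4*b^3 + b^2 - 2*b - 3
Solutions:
 v(b) = C1 - b^4 - b^3/3 + b^2 + 3*b + 3*cos(4*b)/4


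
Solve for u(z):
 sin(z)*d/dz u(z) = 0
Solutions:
 u(z) = C1


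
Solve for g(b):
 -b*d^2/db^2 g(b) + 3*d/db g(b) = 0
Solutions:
 g(b) = C1 + C2*b^4


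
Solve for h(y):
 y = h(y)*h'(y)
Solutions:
 h(y) = -sqrt(C1 + y^2)
 h(y) = sqrt(C1 + y^2)


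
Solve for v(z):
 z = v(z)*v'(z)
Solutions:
 v(z) = -sqrt(C1 + z^2)
 v(z) = sqrt(C1 + z^2)


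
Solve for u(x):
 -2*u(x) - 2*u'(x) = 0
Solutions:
 u(x) = C1*exp(-x)


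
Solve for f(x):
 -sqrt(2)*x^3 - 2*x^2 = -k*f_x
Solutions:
 f(x) = C1 + sqrt(2)*x^4/(4*k) + 2*x^3/(3*k)


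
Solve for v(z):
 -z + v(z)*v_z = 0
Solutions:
 v(z) = -sqrt(C1 + z^2)
 v(z) = sqrt(C1 + z^2)


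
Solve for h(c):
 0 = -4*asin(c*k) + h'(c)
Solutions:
 h(c) = C1 + 4*Piecewise((c*asin(c*k) + sqrt(-c^2*k^2 + 1)/k, Ne(k, 0)), (0, True))


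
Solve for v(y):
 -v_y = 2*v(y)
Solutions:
 v(y) = C1*exp(-2*y)


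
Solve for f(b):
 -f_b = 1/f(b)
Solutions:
 f(b) = -sqrt(C1 - 2*b)
 f(b) = sqrt(C1 - 2*b)


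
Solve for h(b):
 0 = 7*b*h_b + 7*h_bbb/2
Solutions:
 h(b) = C1 + Integral(C2*airyai(-2^(1/3)*b) + C3*airybi(-2^(1/3)*b), b)


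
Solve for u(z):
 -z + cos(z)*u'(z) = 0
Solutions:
 u(z) = C1 + Integral(z/cos(z), z)


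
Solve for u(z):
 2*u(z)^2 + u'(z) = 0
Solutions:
 u(z) = 1/(C1 + 2*z)


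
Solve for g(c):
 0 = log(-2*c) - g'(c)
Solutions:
 g(c) = C1 + c*log(-c) + c*(-1 + log(2))


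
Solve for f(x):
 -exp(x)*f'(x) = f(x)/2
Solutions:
 f(x) = C1*exp(exp(-x)/2)


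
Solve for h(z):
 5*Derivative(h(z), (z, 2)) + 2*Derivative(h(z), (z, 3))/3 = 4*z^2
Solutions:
 h(z) = C1 + C2*z + C3*exp(-15*z/2) + z^4/15 - 8*z^3/225 + 16*z^2/1125


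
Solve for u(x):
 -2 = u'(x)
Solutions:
 u(x) = C1 - 2*x


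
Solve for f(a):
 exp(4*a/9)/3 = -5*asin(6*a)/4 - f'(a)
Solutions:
 f(a) = C1 - 5*a*asin(6*a)/4 - 5*sqrt(1 - 36*a^2)/24 - 3*exp(4*a/9)/4


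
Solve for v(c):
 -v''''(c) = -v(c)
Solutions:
 v(c) = C1*exp(-c) + C2*exp(c) + C3*sin(c) + C4*cos(c)


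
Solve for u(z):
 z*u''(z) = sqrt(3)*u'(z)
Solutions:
 u(z) = C1 + C2*z^(1 + sqrt(3))


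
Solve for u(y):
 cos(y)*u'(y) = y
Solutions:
 u(y) = C1 + Integral(y/cos(y), y)


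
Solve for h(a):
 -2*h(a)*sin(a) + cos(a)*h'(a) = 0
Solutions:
 h(a) = C1/cos(a)^2


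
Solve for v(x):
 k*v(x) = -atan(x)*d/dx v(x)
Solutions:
 v(x) = C1*exp(-k*Integral(1/atan(x), x))


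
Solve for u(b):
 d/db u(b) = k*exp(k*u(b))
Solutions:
 u(b) = Piecewise((log(-1/(C1*k + b*k^2))/k, Ne(k, 0)), (nan, True))
 u(b) = Piecewise((C1 + b*k, Eq(k, 0)), (nan, True))


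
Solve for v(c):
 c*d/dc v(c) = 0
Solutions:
 v(c) = C1


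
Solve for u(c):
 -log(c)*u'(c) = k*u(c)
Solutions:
 u(c) = C1*exp(-k*li(c))


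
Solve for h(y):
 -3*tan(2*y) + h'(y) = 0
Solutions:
 h(y) = C1 - 3*log(cos(2*y))/2


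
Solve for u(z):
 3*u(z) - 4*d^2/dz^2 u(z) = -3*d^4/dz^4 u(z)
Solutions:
 u(z) = (C1*sin(z*sin(atan(sqrt(5)/2)/2)) + C2*cos(z*sin(atan(sqrt(5)/2)/2)))*exp(-z*cos(atan(sqrt(5)/2)/2)) + (C3*sin(z*sin(atan(sqrt(5)/2)/2)) + C4*cos(z*sin(atan(sqrt(5)/2)/2)))*exp(z*cos(atan(sqrt(5)/2)/2))


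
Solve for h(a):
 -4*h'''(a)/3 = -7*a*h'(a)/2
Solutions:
 h(a) = C1 + Integral(C2*airyai(21^(1/3)*a/2) + C3*airybi(21^(1/3)*a/2), a)


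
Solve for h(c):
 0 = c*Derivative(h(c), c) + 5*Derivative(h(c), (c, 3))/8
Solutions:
 h(c) = C1 + Integral(C2*airyai(-2*5^(2/3)*c/5) + C3*airybi(-2*5^(2/3)*c/5), c)


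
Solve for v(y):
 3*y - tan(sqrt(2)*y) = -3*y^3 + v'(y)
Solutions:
 v(y) = C1 + 3*y^4/4 + 3*y^2/2 + sqrt(2)*log(cos(sqrt(2)*y))/2


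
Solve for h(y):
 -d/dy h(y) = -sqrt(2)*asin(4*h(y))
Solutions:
 Integral(1/asin(4*_y), (_y, h(y))) = C1 + sqrt(2)*y


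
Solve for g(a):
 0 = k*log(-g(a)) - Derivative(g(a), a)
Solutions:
 -li(-g(a)) = C1 + a*k


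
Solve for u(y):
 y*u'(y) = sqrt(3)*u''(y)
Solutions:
 u(y) = C1 + C2*erfi(sqrt(2)*3^(3/4)*y/6)


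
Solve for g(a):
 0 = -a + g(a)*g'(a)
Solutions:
 g(a) = -sqrt(C1 + a^2)
 g(a) = sqrt(C1 + a^2)


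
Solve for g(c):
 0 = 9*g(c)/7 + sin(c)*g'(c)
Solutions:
 g(c) = C1*(cos(c) + 1)^(9/14)/(cos(c) - 1)^(9/14)


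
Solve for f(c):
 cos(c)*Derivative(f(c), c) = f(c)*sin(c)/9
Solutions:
 f(c) = C1/cos(c)^(1/9)


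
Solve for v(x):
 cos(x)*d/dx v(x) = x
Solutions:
 v(x) = C1 + Integral(x/cos(x), x)


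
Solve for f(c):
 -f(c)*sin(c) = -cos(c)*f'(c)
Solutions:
 f(c) = C1/cos(c)


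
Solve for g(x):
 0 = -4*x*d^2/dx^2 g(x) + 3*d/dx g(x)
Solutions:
 g(x) = C1 + C2*x^(7/4)


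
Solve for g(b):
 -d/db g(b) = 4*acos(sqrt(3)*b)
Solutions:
 g(b) = C1 - 4*b*acos(sqrt(3)*b) + 4*sqrt(3)*sqrt(1 - 3*b^2)/3


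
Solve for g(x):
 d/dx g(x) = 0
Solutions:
 g(x) = C1


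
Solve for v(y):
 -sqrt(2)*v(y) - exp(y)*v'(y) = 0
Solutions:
 v(y) = C1*exp(sqrt(2)*exp(-y))


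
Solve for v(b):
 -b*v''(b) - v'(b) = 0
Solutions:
 v(b) = C1 + C2*log(b)


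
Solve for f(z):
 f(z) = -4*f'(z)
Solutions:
 f(z) = C1*exp(-z/4)


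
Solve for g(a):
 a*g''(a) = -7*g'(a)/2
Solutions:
 g(a) = C1 + C2/a^(5/2)


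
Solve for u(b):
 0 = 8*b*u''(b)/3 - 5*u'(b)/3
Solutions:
 u(b) = C1 + C2*b^(13/8)


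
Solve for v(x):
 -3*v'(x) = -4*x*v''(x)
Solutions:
 v(x) = C1 + C2*x^(7/4)


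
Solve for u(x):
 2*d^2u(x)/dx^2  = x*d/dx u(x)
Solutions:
 u(x) = C1 + C2*erfi(x/2)


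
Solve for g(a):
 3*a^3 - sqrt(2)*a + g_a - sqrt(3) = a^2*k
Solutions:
 g(a) = C1 - 3*a^4/4 + a^3*k/3 + sqrt(2)*a^2/2 + sqrt(3)*a


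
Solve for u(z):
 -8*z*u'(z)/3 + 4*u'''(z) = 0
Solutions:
 u(z) = C1 + Integral(C2*airyai(2^(1/3)*3^(2/3)*z/3) + C3*airybi(2^(1/3)*3^(2/3)*z/3), z)


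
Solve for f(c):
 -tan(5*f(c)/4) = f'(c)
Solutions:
 f(c) = -4*asin(C1*exp(-5*c/4))/5 + 4*pi/5
 f(c) = 4*asin(C1*exp(-5*c/4))/5


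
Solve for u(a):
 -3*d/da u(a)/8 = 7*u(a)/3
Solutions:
 u(a) = C1*exp(-56*a/9)


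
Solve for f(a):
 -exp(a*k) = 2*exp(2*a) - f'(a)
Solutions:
 f(a) = C1 + exp(2*a) + exp(a*k)/k


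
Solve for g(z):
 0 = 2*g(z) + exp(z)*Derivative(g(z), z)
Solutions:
 g(z) = C1*exp(2*exp(-z))


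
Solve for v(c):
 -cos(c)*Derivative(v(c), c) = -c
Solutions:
 v(c) = C1 + Integral(c/cos(c), c)


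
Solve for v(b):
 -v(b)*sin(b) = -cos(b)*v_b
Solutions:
 v(b) = C1/cos(b)


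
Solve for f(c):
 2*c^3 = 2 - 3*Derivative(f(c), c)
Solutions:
 f(c) = C1 - c^4/6 + 2*c/3


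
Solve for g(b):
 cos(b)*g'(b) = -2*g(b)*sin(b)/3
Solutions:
 g(b) = C1*cos(b)^(2/3)


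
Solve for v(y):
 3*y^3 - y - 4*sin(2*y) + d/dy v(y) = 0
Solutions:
 v(y) = C1 - 3*y^4/4 + y^2/2 - 2*cos(2*y)


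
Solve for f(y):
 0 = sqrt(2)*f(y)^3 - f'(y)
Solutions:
 f(y) = -sqrt(2)*sqrt(-1/(C1 + sqrt(2)*y))/2
 f(y) = sqrt(2)*sqrt(-1/(C1 + sqrt(2)*y))/2


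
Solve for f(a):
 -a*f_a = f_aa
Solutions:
 f(a) = C1 + C2*erf(sqrt(2)*a/2)


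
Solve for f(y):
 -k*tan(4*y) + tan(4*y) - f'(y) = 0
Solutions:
 f(y) = C1 - (1 - k)*log(cos(4*y))/4


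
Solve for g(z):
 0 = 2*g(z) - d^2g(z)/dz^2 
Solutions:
 g(z) = C1*exp(-sqrt(2)*z) + C2*exp(sqrt(2)*z)


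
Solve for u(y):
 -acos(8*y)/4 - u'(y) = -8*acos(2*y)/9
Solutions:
 u(y) = C1 + 8*y*acos(2*y)/9 - y*acos(8*y)/4 + sqrt(1 - 64*y^2)/32 - 4*sqrt(1 - 4*y^2)/9


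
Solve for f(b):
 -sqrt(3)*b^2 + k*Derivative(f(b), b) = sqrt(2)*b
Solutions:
 f(b) = C1 + sqrt(3)*b^3/(3*k) + sqrt(2)*b^2/(2*k)


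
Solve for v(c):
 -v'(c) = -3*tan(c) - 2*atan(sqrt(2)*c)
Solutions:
 v(c) = C1 + 2*c*atan(sqrt(2)*c) - sqrt(2)*log(2*c^2 + 1)/2 - 3*log(cos(c))


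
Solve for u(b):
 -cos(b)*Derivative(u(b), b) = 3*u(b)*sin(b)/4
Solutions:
 u(b) = C1*cos(b)^(3/4)


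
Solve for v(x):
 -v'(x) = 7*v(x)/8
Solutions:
 v(x) = C1*exp(-7*x/8)


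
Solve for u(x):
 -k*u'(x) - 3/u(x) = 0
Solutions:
 u(x) = -sqrt(C1 - 6*x/k)
 u(x) = sqrt(C1 - 6*x/k)


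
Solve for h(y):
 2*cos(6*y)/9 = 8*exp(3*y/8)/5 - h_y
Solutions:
 h(y) = C1 + 64*exp(3*y/8)/15 - sin(6*y)/27


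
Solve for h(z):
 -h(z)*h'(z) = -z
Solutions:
 h(z) = -sqrt(C1 + z^2)
 h(z) = sqrt(C1 + z^2)


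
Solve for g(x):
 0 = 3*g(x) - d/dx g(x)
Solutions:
 g(x) = C1*exp(3*x)


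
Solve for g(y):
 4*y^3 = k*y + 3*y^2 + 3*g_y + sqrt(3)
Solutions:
 g(y) = C1 - k*y^2/6 + y^4/3 - y^3/3 - sqrt(3)*y/3


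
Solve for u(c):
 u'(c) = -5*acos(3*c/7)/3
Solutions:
 u(c) = C1 - 5*c*acos(3*c/7)/3 + 5*sqrt(49 - 9*c^2)/9


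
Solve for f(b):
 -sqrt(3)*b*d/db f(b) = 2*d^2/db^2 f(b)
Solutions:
 f(b) = C1 + C2*erf(3^(1/4)*b/2)


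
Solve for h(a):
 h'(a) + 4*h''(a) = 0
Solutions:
 h(a) = C1 + C2*exp(-a/4)


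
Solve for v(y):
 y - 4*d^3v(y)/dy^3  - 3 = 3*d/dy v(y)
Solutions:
 v(y) = C1 + C2*sin(sqrt(3)*y/2) + C3*cos(sqrt(3)*y/2) + y^2/6 - y


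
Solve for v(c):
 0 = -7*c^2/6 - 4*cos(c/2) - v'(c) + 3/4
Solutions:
 v(c) = C1 - 7*c^3/18 + 3*c/4 - 8*sin(c/2)


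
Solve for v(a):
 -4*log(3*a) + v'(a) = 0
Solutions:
 v(a) = C1 + 4*a*log(a) - 4*a + a*log(81)


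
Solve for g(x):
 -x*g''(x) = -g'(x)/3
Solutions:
 g(x) = C1 + C2*x^(4/3)


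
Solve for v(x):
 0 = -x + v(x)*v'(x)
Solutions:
 v(x) = -sqrt(C1 + x^2)
 v(x) = sqrt(C1 + x^2)


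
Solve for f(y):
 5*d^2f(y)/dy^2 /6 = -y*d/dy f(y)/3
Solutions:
 f(y) = C1 + C2*erf(sqrt(5)*y/5)


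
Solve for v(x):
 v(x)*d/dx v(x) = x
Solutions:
 v(x) = -sqrt(C1 + x^2)
 v(x) = sqrt(C1 + x^2)


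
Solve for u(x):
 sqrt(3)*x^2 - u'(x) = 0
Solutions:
 u(x) = C1 + sqrt(3)*x^3/3


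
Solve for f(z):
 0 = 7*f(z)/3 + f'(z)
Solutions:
 f(z) = C1*exp(-7*z/3)


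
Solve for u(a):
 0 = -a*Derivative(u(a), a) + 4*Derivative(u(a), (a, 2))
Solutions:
 u(a) = C1 + C2*erfi(sqrt(2)*a/4)


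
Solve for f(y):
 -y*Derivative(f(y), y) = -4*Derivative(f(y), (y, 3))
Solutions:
 f(y) = C1 + Integral(C2*airyai(2^(1/3)*y/2) + C3*airybi(2^(1/3)*y/2), y)


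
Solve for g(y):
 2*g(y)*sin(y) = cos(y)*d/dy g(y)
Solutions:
 g(y) = C1/cos(y)^2


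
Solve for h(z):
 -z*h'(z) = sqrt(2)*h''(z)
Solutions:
 h(z) = C1 + C2*erf(2^(1/4)*z/2)


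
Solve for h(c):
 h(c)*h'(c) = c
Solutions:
 h(c) = -sqrt(C1 + c^2)
 h(c) = sqrt(C1 + c^2)


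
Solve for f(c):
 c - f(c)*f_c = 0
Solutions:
 f(c) = -sqrt(C1 + c^2)
 f(c) = sqrt(C1 + c^2)


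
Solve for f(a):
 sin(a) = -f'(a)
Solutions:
 f(a) = C1 + cos(a)


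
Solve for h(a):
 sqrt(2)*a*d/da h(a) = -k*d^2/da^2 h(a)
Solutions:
 h(a) = C1 + C2*sqrt(k)*erf(2^(3/4)*a*sqrt(1/k)/2)


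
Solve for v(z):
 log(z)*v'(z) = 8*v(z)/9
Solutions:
 v(z) = C1*exp(8*li(z)/9)


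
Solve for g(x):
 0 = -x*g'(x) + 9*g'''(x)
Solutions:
 g(x) = C1 + Integral(C2*airyai(3^(1/3)*x/3) + C3*airybi(3^(1/3)*x/3), x)


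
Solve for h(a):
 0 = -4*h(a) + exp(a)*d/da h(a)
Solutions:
 h(a) = C1*exp(-4*exp(-a))


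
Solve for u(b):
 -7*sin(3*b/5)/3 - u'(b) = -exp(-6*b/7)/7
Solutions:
 u(b) = C1 + 35*cos(3*b/5)/9 - exp(-6*b/7)/6


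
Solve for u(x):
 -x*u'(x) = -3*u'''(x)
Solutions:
 u(x) = C1 + Integral(C2*airyai(3^(2/3)*x/3) + C3*airybi(3^(2/3)*x/3), x)


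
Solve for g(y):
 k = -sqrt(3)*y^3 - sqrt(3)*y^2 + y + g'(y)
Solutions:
 g(y) = C1 + k*y + sqrt(3)*y^4/4 + sqrt(3)*y^3/3 - y^2/2


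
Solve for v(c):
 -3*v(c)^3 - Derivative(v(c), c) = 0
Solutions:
 v(c) = -sqrt(2)*sqrt(-1/(C1 - 3*c))/2
 v(c) = sqrt(2)*sqrt(-1/(C1 - 3*c))/2


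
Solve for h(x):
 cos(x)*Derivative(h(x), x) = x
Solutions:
 h(x) = C1 + Integral(x/cos(x), x)


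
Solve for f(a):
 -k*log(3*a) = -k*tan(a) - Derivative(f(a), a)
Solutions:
 f(a) = C1 + k*(a*log(a) - a + a*log(3) - log(tan(a)^2 + 1)/2)


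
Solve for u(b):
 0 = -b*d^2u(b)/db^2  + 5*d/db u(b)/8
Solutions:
 u(b) = C1 + C2*b^(13/8)


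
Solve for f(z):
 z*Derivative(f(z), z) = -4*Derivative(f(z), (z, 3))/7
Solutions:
 f(z) = C1 + Integral(C2*airyai(-14^(1/3)*z/2) + C3*airybi(-14^(1/3)*z/2), z)


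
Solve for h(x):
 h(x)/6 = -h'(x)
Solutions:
 h(x) = C1*exp(-x/6)


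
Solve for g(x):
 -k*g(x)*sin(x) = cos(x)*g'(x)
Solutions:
 g(x) = C1*exp(k*log(cos(x)))


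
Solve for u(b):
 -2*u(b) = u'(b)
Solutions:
 u(b) = C1*exp(-2*b)


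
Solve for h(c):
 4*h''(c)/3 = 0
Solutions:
 h(c) = C1 + C2*c


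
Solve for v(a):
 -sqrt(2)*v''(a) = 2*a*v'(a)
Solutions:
 v(a) = C1 + C2*erf(2^(3/4)*a/2)


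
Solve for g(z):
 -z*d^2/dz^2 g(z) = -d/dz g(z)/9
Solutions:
 g(z) = C1 + C2*z^(10/9)


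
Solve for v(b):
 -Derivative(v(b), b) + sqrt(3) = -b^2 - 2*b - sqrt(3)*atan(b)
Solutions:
 v(b) = C1 + b^3/3 + b^2 + sqrt(3)*b + sqrt(3)*(b*atan(b) - log(b^2 + 1)/2)


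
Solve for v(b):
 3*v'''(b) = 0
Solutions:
 v(b) = C1 + C2*b + C3*b^2


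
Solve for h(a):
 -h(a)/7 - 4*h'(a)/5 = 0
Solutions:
 h(a) = C1*exp(-5*a/28)


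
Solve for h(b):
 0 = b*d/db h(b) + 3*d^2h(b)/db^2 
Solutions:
 h(b) = C1 + C2*erf(sqrt(6)*b/6)


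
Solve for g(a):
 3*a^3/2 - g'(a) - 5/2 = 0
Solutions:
 g(a) = C1 + 3*a^4/8 - 5*a/2


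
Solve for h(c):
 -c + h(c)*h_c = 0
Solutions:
 h(c) = -sqrt(C1 + c^2)
 h(c) = sqrt(C1 + c^2)


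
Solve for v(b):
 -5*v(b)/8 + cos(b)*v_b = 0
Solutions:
 v(b) = C1*(sin(b) + 1)^(5/16)/(sin(b) - 1)^(5/16)


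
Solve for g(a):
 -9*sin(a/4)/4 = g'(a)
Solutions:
 g(a) = C1 + 9*cos(a/4)


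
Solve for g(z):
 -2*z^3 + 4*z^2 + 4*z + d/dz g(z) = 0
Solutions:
 g(z) = C1 + z^4/2 - 4*z^3/3 - 2*z^2


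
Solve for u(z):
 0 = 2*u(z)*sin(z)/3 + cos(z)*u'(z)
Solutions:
 u(z) = C1*cos(z)^(2/3)


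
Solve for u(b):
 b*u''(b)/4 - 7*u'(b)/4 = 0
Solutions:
 u(b) = C1 + C2*b^8


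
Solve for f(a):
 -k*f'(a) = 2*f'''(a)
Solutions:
 f(a) = C1 + C2*exp(-sqrt(2)*a*sqrt(-k)/2) + C3*exp(sqrt(2)*a*sqrt(-k)/2)


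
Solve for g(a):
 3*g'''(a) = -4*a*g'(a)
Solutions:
 g(a) = C1 + Integral(C2*airyai(-6^(2/3)*a/3) + C3*airybi(-6^(2/3)*a/3), a)


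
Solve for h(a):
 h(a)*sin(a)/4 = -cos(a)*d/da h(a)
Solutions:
 h(a) = C1*cos(a)^(1/4)


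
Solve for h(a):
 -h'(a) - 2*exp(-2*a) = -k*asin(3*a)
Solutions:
 h(a) = C1 + a*k*asin(3*a) + k*sqrt(1 - 9*a^2)/3 + exp(-2*a)


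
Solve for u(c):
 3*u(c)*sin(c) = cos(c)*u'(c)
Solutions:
 u(c) = C1/cos(c)^3


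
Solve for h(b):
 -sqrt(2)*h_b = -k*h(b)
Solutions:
 h(b) = C1*exp(sqrt(2)*b*k/2)


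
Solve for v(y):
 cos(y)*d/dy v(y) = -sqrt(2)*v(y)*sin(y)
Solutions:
 v(y) = C1*cos(y)^(sqrt(2))


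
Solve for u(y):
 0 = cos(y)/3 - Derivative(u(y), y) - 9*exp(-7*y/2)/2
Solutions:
 u(y) = C1 + sin(y)/3 + 9*exp(-7*y/2)/7


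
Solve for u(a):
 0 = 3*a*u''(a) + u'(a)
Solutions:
 u(a) = C1 + C2*a^(2/3)


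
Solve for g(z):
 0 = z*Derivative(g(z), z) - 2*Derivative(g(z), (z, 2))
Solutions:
 g(z) = C1 + C2*erfi(z/2)


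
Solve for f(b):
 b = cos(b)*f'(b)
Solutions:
 f(b) = C1 + Integral(b/cos(b), b)


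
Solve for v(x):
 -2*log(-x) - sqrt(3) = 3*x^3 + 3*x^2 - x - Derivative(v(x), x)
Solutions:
 v(x) = C1 + 3*x^4/4 + x^3 - x^2/2 + 2*x*log(-x) + x*(-2 + sqrt(3))


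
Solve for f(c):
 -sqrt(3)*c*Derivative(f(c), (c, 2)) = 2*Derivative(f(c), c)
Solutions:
 f(c) = C1 + C2*c^(1 - 2*sqrt(3)/3)


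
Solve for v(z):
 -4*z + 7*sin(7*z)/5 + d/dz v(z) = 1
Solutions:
 v(z) = C1 + 2*z^2 + z + cos(7*z)/5


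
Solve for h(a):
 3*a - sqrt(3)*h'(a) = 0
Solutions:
 h(a) = C1 + sqrt(3)*a^2/2


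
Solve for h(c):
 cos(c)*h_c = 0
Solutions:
 h(c) = C1


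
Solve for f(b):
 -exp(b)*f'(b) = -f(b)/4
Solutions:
 f(b) = C1*exp(-exp(-b)/4)


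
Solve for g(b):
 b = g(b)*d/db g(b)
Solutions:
 g(b) = -sqrt(C1 + b^2)
 g(b) = sqrt(C1 + b^2)


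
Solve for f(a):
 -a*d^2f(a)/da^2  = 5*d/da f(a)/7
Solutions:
 f(a) = C1 + C2*a^(2/7)


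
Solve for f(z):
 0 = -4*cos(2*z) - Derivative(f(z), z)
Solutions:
 f(z) = C1 - 2*sin(2*z)


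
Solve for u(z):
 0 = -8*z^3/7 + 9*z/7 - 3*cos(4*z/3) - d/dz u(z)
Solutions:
 u(z) = C1 - 2*z^4/7 + 9*z^2/14 - 9*sin(4*z/3)/4


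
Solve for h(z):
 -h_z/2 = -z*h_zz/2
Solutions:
 h(z) = C1 + C2*z^2


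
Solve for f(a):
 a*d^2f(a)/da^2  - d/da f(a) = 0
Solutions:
 f(a) = C1 + C2*a^2


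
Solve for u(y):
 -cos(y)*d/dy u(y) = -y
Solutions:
 u(y) = C1 + Integral(y/cos(y), y)


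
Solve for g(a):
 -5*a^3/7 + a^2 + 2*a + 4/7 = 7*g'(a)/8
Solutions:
 g(a) = C1 - 10*a^4/49 + 8*a^3/21 + 8*a^2/7 + 32*a/49
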